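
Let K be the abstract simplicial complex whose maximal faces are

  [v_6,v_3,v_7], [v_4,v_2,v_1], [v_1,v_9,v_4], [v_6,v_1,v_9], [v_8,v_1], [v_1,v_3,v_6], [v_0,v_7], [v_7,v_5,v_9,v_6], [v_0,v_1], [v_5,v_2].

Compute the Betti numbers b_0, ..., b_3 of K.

Take the total order v_0 < v_1 < v_2 < v_3 < v_4 < v_5 < v_6 < v_7 < v_8 < v_9 on the vertex set. Then K (dimension 3) consists of the simplices:

  0-simplices (10): [v_0], [v_1], [v_2], [v_3], [v_4], [v_5], [v_6], [v_7], [v_8], [v_9]
  1-simplices (19): (19 of them)
  2-simplices (9): [v_1,v_2,v_4], [v_1,v_3,v_6], [v_1,v_4,v_9], [v_1,v_6,v_9], [v_3,v_6,v_7], [v_5,v_6,v_7], [v_5,v_6,v_9], [v_5,v_7,v_9], [v_6,v_7,v_9]
  3-simplices (1): [v_5,v_6,v_7,v_9]

so the chain groups are C_0 ≅ Z^10, C_1 ≅ Z^19, C_2 ≅ Z^9, C_3 ≅ Z^1.

The boundary map ∂_1: C_1 → C_0 is given by ∂[p,q] = [q] − [p].
The resulting 10×19 matrix has rank 9, and its Smith normal form has invariant factors (1,1,1,1,1,1,1,1,1).

The boundary map ∂_2: C_2 → C_1 acts by ∂[p,q,r] = [q,r] − [p,r] + [p,q]. For instance
  ∂[v_1,v_4,v_9] = [v_4,v_9] − [v_1,v_9] + [v_1,v_4],
  ∂[v_5,v_7,v_9] = [v_7,v_9] − [v_5,v_9] + [v_5,v_7].
The 19×9 boundary matrix has rank 8 and Smith normal form diag(1,1,1,1,1,1,1,1).

∂_3: C_3 → C_2 sends each 3-simplex σ to the alternating sum Σ_i (−1)^i (σ with its i-th vertex removed). For instance
  ∂[v_5,v_6,v_7,v_9] = [v_6,v_7,v_9] − [v_5,v_7,v_9] + [v_5,v_6,v_9] − [v_5,v_6,v_7].
As a 9×1 matrix over Z this has rank 1, with invariant factors (1).

Computing H_k = (kernel of ∂_k) / (image of ∂_{k+1}):

  H_0: rank C_0 − rank ∂_1 = 10 − 9 = 1, and the invariant factors of ∂_1 are all 1, so H_0 = Z.
  H_1: rank ker ∂_1 − rank ∂_2 = (19 − 9) − 8 = 2, and the invariant factors of ∂_2 are all 1, so H_1 = Z^2.
  H_2: rank ker ∂_2 − rank ∂_3 = (9 − 8) − 1 = 0, and the invariant factors of ∂_3 are all 1, so H_2 = 0.
  H_3: rank ker ∂_3 − rank ∂_4 = (1 − 1) − 0 = 0, and there is no ∂_4, so H_3 = 0.

Hence the Betti numbers are b_0 = 1, b_1 = 2, b_2 = 0, b_3 = 0.

b_0 = 1, b_1 = 2, b_2 = 0, b_3 = 0.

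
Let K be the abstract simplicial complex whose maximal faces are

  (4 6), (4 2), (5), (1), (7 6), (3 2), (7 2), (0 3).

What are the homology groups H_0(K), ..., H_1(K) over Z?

H_0 ≅ Z^3,  H_1 ≅ Z.

Fix the vertex order 0 < 1 < 2 < 3 < 4 < 5 < 6 < 7 and write every simplex with vertices in increasing order. Then dim K = 1 and the simplices of K are:

  0-simplices (8): [0], [1], [2], [3], [4], [5], [6], [7]
  1-simplices (6): [0,3], [2,3], [2,4], [2,7], [4,6], [6,7]

so the chain groups are C_0 ≅ Z^8, C_1 ≅ Z^6.

Boundary ∂_1: C_1 → C_0 maps an edge to its endpoints' difference, ∂[p,q] = q − p. For instance
  ∂[4,6] = [6] − [4].
This gives a 8×6 integer matrix of rank 5; reducing to Smith normal form yields diagonal entries (1,1,1,1,1).

Now H_k = ker ∂_k / im ∂_{k+1}, so:

  H_0: rank C_0 − rank ∂_1 = 8 − 5 = 3, and the invariant factors of ∂_1 are all 1, so H_0 = Z^3.
  H_1: rank ker ∂_1 − rank ∂_2 = (6 − 5) − 0 = 1, and there is no ∂_2, so H_1 = Z.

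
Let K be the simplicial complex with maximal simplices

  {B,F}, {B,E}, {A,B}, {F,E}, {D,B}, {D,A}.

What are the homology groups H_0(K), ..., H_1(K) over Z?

We work with the vertex ordering A < B < D < E < F. The simplices of K, each written with vertices in increasing order, are:

  0-simplices (5): A, B, D, E, F
  1-simplices (6): AB, AD, BD, BE, BF, EF

giving chain groups C_0 ≅ Z^5, C_1 ≅ Z^6.

Boundary ∂_1: C_1 → C_0 is given by ∂[p,q] = [q] − [p]. For instance
  ∂AD = D − A.
The resulting 5×6 matrix has rank 4, and its Smith normal form has invariant factors (1,1,1,1).

Computing H_k = (kernel of ∂_k) / (image of ∂_{k+1}):

  H_0: rank C_0 − rank ∂_1 = 5 − 4 = 1, and the invariant factors of ∂_1 are all 1, so H_0 ≅ Z.
  H_1: rank ker ∂_1 − rank ∂_2 = (6 − 4) − 0 = 2, and there is no ∂_2, so H_1 ≅ Z^2.

As a check, the Euler characteristic is 5 − 6 = -1, which agrees with 1 − 2 = -1.

H_0 = Z,  H_1 = Z^2.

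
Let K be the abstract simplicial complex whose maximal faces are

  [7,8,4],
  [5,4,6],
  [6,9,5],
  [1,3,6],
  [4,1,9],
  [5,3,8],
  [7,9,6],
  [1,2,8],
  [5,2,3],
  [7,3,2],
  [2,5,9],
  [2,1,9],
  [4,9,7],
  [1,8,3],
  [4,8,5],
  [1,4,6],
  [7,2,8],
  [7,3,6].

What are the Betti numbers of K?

b_0 = 1, b_1 = 1, b_2 = 0.

We work with the vertex ordering 1 < 2 < 3 < 4 < 5 < 6 < 7 < 8 < 9. The simplices of K, each written with vertices in increasing order, are:

  0-simplices (9): [1], [2], [3], [4], [5], [6], [7], [8], [9]
  1-simplices (27): (27 of them)
  2-simplices (18): [1,2,8], [1,2,9], [1,3,6], [1,3,8], [1,4,6], [1,4,9], [2,3,5], [2,3,7], [2,5,9], [2,7,8], [3,5,8], [3,6,7], [4,5,6], [4,5,8], [4,7,8], [4,7,9], [5,6,9], [6,7,9]

Hence C_0 ≅ Z^9, C_1 ≅ Z^27, C_2 ≅ Z^18.

∂_1: C_1 → C_0 is given by ∂[p,q] = [q] − [p]. For instance
  ∂[1,2] = [2] − [1].
As a 9×27 matrix over Z this has rank 8, with invariant factors (1,1,1,1,1,1,1,1).

Boundary ∂_2: C_2 → C_1 sends each 2-simplex [p,q,r] to [q,r] − [p,r] + [p,q]. For instance
  ∂[1,4,9] = [4,9] − [1,9] + [1,4],
  ∂[4,7,8] = [7,8] − [4,8] + [4,7].
As a 27×18 matrix over Z this has rank 18, with invariant factors (1,1,1,1,1,1,1,1,1,1,1,1,1,1,1,1,1,2).

Reading off H_k = ker ∂_k / im ∂_{k+1}:

  H_0: rank C_0 − rank ∂_1 = 9 − 8 = 1, and the invariant factors of ∂_1 are all 1, so H_0 ≅ Z.
  H_1: rank ker ∂_1 − rank ∂_2 = (27 − 8) − 18 = 1, and ∂_2 has invariant factor 2 > 1, so H_1 ≅ Z ⊕ Z/2Z.
  H_2: rank ker ∂_2 − rank ∂_3 = (18 − 18) − 0 = 0, and there is no ∂_3, so H_2 ≅ 0.

(K is a triangulation of the Klein bottle.)

Hence the Betti numbers are b_0 = 1, b_1 = 1, b_2 = 0.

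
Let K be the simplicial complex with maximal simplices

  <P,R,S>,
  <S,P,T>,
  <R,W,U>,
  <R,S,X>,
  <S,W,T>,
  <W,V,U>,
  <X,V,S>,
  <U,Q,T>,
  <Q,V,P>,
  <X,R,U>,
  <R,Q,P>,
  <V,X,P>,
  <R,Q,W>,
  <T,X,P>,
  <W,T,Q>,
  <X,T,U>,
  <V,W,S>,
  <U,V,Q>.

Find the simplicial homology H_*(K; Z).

H_0 ≅ Z,  H_1 ≅ Z × Z/2,  H_2 = 0.

Take the total order P < Q < R < S < T < U < V < W < X on the vertex set. Then K (dimension 2) consists of the simplices:

  0-simplices (9): P, Q, R, S, T, U, V, W, X
  1-simplices (27): PQ, PR, PS, PT, PV, PX, QR, QT, QU, QV, QW, RS, RU, RW, RX, ST, SV, SW, SX, TU, TW, TX, UV, UW, UX, VW, VX
  2-simplices (18): PQR, PQV, PRS, PST, PTX, PVX, QRW, QTU, QTW, QUV, RSX, RUW, RUX, STW, SVW, SVX, TUX, UVW

giving chain groups C_0 ≅ Z^9, C_1 ≅ Z^27, C_2 ≅ Z^18.

Boundary ∂_1: C_1 → C_0 maps an edge to its endpoints' difference, ∂[p,q] = q − p.
The 9×27 boundary matrix has rank 8 and Smith normal form diag(1,1,1,1,1,1,1,1).

The boundary map ∂_2: C_2 → C_1 sends each 2-simplex [p,q,r] to [q,r] − [p,r] + [p,q]. For instance
  ∂UVW = VW − UW + UV,
  ∂PRS = RS − PS + PR.
The resulting 27×18 matrix has rank 18, and its Smith normal form has invariant factors (1,1,1,1,1,1,1,1,1,1,1,1,1,1,1,1,1,2).

Now H_k = ker ∂_k / im ∂_{k+1}, so:

  H_0: rank C_0 − rank ∂_1 = 9 − 8 = 1, and the invariant factors of ∂_1 are all 1, so H_0 = Z.
  H_1: rank ker ∂_1 − rank ∂_2 = (27 − 8) − 18 = 1, and ∂_2 has invariant factor 2 > 1, so H_1 = Z × Z/2.
  H_2: rank ker ∂_2 − rank ∂_3 = (18 − 18) − 0 = 0, and there is no ∂_3, so H_2 = 0.

(K is a triangulation of the Klein bottle.)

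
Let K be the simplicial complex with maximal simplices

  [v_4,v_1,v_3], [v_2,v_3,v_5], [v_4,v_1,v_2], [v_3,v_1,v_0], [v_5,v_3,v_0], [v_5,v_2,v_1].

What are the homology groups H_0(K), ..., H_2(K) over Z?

Order the vertices as v_0 < v_1 < v_2 < v_3 < v_4 < v_5. Listing each simplex with vertices in this order, K has dimension 2 with simplices:

  0-simplices (6): [v_0], [v_1], [v_2], [v_3], [v_4], [v_5]
  1-simplices (12): [v_0,v_1], [v_0,v_3], [v_0,v_5], [v_1,v_2], [v_1,v_3], [v_1,v_4], [v_1,v_5], [v_2,v_3], [v_2,v_4], [v_2,v_5], [v_3,v_4], [v_3,v_5]
  2-simplices (6): [v_0,v_1,v_3], [v_0,v_3,v_5], [v_1,v_2,v_4], [v_1,v_2,v_5], [v_1,v_3,v_4], [v_2,v_3,v_5]

so the chain groups are C_0 ≅ Z^6, C_1 ≅ Z^12, C_2 ≅ Z^6.

Boundary ∂_1: C_1 → C_0 is given by ∂[p,q] = [q] − [p]. For instance
  ∂[v_0,v_1] = [v_1] − [v_0].
The resulting 6×12 matrix has rank 5, and its Smith normal form has invariant factors (1,1,1,1,1).

The boundary map ∂_2: C_2 → C_1 acts by ∂[p,q,r] = [q,r] − [p,r] + [p,q]. For instance
  ∂[v_0,v_1,v_3] = [v_1,v_3] − [v_0,v_3] + [v_0,v_1],
  ∂[v_1,v_2,v_5] = [v_2,v_5] − [v_1,v_5] + [v_1,v_2].
As a 12×6 matrix over Z this has rank 6, with invariant factors (1,1,1,1,1,1).

Computing H_k = (kernel of ∂_k) / (image of ∂_{k+1}):

  H_0: rank C_0 − rank ∂_1 = 6 − 5 = 1, and the invariant factors of ∂_1 are all 1, so H_0 = Z.
  H_1: rank ker ∂_1 − rank ∂_2 = (12 − 5) − 6 = 1, and the invariant factors of ∂_2 are all 1, so H_1 = Z.
  H_2: rank ker ∂_2 − rank ∂_3 = (6 − 6) − 0 = 0, and there is no ∂_3, so H_2 = 0.

As a check, the Euler characteristic is 6 − 12 + 6 = 0, which agrees with 1 − 1 + 0 = 0.

H_0 ≅ Z,  H_1 ≅ Z,  H_2 = 0.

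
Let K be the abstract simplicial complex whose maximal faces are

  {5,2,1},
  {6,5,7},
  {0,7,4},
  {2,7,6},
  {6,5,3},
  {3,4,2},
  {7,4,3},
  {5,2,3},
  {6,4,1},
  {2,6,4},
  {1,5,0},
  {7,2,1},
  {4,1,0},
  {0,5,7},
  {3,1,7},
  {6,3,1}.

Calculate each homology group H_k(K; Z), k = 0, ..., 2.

H_0 ≅ Z,  H_1 ≅ Z^2,  H_2 ≅ Z.

Order the vertices as 0 < 1 < 2 < 3 < 4 < 5 < 6 < 7. Listing each simplex with vertices in this order, K has dimension 2 with simplices:

  0-simplices (8): [0], [1], [2], [3], [4], [5], [6], [7]
  1-simplices (24): (24 of them)
  2-simplices (16): [0,1,4], [0,1,5], [0,4,7], [0,5,7], [1,2,5], [1,2,7], [1,3,6], [1,3,7], [1,4,6], [2,3,4], [2,3,5], [2,4,6], [2,6,7], [3,4,7], [3,5,6], [5,6,7]

Hence C_0 ≅ Z^8, C_1 ≅ Z^24, C_2 ≅ Z^16.

∂_1: C_1 → C_0 is given by ∂[p,q] = [q] − [p].
The 8×24 boundary matrix has rank 7 and Smith normal form diag(1,1,1,1,1,1,1).

∂_2: C_2 → C_1 acts by ∂[p,q,r] = [q,r] − [p,r] + [p,q]. For instance
  ∂[2,6,7] = [6,7] − [2,7] + [2,6],
  ∂[1,2,7] = [2,7] − [1,7] + [1,2].
As a 24×16 matrix over Z this has rank 15, with invariant factors (1,1,1,1,1,1,1,1,1,1,1,1,1,1,1).

Reading off H_k = ker ∂_k / im ∂_{k+1}:

  H_0: rank C_0 − rank ∂_1 = 8 − 7 = 1, and the invariant factors of ∂_1 are all 1, so H_0 ≅ Z.
  H_1: rank ker ∂_1 − rank ∂_2 = (24 − 7) − 15 = 2, and the invariant factors of ∂_2 are all 1, so H_1 ≅ Z^2.
  H_2: rank ker ∂_2 − rank ∂_3 = (16 − 15) − 0 = 1, and there is no ∂_3, so H_2 ≅ Z.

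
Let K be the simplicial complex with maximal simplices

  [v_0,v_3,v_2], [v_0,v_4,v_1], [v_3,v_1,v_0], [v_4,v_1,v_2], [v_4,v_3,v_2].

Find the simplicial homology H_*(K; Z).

H_0 = Z,  H_1 = Z,  H_2 = 0.

Fix the vertex order v_0 < v_1 < v_2 < v_3 < v_4 and write every simplex with vertices in increasing order. Then dim K = 2 and the simplices of K are:

  0-simplices (5): [v_0], [v_1], [v_2], [v_3], [v_4]
  1-simplices (10): [v_0,v_1], [v_0,v_2], [v_0,v_3], [v_0,v_4], [v_1,v_2], [v_1,v_3], [v_1,v_4], [v_2,v_3], [v_2,v_4], [v_3,v_4]
  2-simplices (5): [v_0,v_1,v_3], [v_0,v_1,v_4], [v_0,v_2,v_3], [v_1,v_2,v_4], [v_2,v_3,v_4]

giving chain groups C_0 ≅ Z^5, C_1 ≅ Z^10, C_2 ≅ Z^5.

The boundary map ∂_1: C_1 → C_0 maps an edge to its endpoints' difference, ∂[p,q] = q − p. For instance
  ∂[v_0,v_4] = [v_4] − [v_0].
As a 5×10 matrix over Z this has rank 4, with invariant factors (1,1,1,1).

Boundary ∂_2: C_2 → C_1 maps a triangle to the signed sum of its edges. For instance
  ∂[v_0,v_2,v_3] = [v_2,v_3] − [v_0,v_3] + [v_0,v_2],
  ∂[v_0,v_1,v_4] = [v_1,v_4] − [v_0,v_4] + [v_0,v_1].
The 10×5 boundary matrix has rank 5 and Smith normal form diag(1,1,1,1,1).

Reading off H_k = ker ∂_k / im ∂_{k+1}:

  H_0: rank C_0 − rank ∂_1 = 5 − 4 = 1, and the invariant factors of ∂_1 are all 1, so H_0 ≅ Z.
  H_1: rank ker ∂_1 − rank ∂_2 = (10 − 4) − 5 = 1, and the invariant factors of ∂_2 are all 1, so H_1 ≅ Z.
  H_2: rank ker ∂_2 − rank ∂_3 = (5 − 5) − 0 = 0, and there is no ∂_3, so H_2 ≅ 0.

As a check, the Euler characteristic is 5 − 10 + 5 = 0, which agrees with 1 − 1 + 0 = 0.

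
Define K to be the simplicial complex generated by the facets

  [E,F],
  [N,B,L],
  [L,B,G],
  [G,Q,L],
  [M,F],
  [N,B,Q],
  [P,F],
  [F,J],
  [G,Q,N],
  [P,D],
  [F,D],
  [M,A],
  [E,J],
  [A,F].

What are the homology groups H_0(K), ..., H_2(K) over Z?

H_0 = Z^2,  H_1 = Z^4,  H_2 = 0.

We work with the vertex ordering A < B < D < E < F < G < J < L < M < N < P < Q. The simplices of K, each written with vertices in increasing order, are:

  0-simplices (12): A, B, D, E, F, G, J, L, M, N, P, Q
  1-simplices (19): AF, AM, BG, BL, BN, BQ, DF, DP, EF, EJ, FJ, FM, FP, GL, GN, GQ, LN, LQ, NQ
  2-simplices (5): BGL, BLN, BNQ, GLQ, GNQ

Hence C_0 ≅ Z^12, C_1 ≅ Z^19, C_2 ≅ Z^5.

Boundary ∂_1: C_1 → C_0 sends each edge [p,q] (with p < q) to q − p. For instance
  ∂DP = P − D.
This gives a 12×19 integer matrix of rank 10; reducing to Smith normal form yields diagonal entries (1,1,1,1,1,1,1,1,1,1).

∂_2: C_2 → C_1 maps a triangle to the signed sum of its edges. For instance
  ∂GLQ = LQ − GQ + GL,
  ∂BGL = GL − BL + BG.
The resulting 19×5 matrix has rank 5, and its Smith normal form has invariant factors (1,1,1,1,1).

Reading off H_k = ker ∂_k / im ∂_{k+1}:

  H_0: rank C_0 − rank ∂_1 = 12 − 10 = 2, and the invariant factors of ∂_1 are all 1, so H_0 ≅ Z^2.
  H_1: rank ker ∂_1 − rank ∂_2 = (19 − 10) − 5 = 4, and the invariant factors of ∂_2 are all 1, so H_1 ≅ Z^4.
  H_2: rank ker ∂_2 − rank ∂_3 = (5 − 5) − 0 = 0, and there is no ∂_3, so H_2 ≅ 0.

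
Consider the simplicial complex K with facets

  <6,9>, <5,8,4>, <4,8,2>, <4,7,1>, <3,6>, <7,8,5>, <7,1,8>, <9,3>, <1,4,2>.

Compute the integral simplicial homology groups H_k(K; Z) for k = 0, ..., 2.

H_0 ≅ Z^2,  H_1 ≅ Z^2,  H_2 = 0.

Order the vertices as 1 < 2 < 3 < 4 < 5 < 6 < 7 < 8 < 9. Listing each simplex with vertices in this order, K has dimension 2 with simplices:

  0-simplices (9): [1], [2], [3], [4], [5], [6], [7], [8], [9]
  1-simplices (15): [1,2], [1,4], [1,7], [1,8], [2,4], [2,8], [3,6], [3,9], [4,5], [4,7], [4,8], [5,7], [5,8], [6,9], [7,8]
  2-simplices (6): [1,2,4], [1,4,7], [1,7,8], [2,4,8], [4,5,8], [5,7,8]

giving chain groups C_0 ≅ Z^9, C_1 ≅ Z^15, C_2 ≅ Z^6.

Boundary ∂_1: C_1 → C_0 sends each edge [p,q] (with p < q) to q − p.
This gives a 9×15 integer matrix of rank 7; reducing to Smith normal form yields diagonal entries (1,1,1,1,1,1,1).

∂_2: C_2 → C_1 maps a triangle to the signed sum of its edges. For instance
  ∂[2,4,8] = [4,8] − [2,8] + [2,4],
  ∂[5,7,8] = [7,8] − [5,8] + [5,7].
The resulting 15×6 matrix has rank 6, and its Smith normal form has invariant factors (1,1,1,1,1,1).

Now H_k = ker ∂_k / im ∂_{k+1}, so:

  H_0: rank C_0 − rank ∂_1 = 9 − 7 = 2, and the invariant factors of ∂_1 are all 1, so H_0 = Z^2.
  H_1: rank ker ∂_1 − rank ∂_2 = (15 − 7) − 6 = 2, and the invariant factors of ∂_2 are all 1, so H_1 = Z^2.
  H_2: rank ker ∂_2 − rank ∂_3 = (6 − 6) − 0 = 0, and there is no ∂_3, so H_2 = 0.

As a check, the Euler characteristic is 9 − 15 + 6 = 0, which agrees with 2 − 2 + 0 = 0.
(K is a triangulation of the disjoint union of the cylinder S^1 x I and the circle S^1.)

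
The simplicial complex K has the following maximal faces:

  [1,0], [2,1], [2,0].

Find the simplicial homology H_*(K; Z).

Order the vertices as 0 < 1 < 2. Listing each simplex with vertices in this order, K has dimension 1 with simplices:

  0-simplices (3): [0], [1], [2]
  1-simplices (3): [0,1], [0,2], [1,2]

Hence C_0 ≅ Z^3, C_1 ≅ Z^3.

The boundary map ∂_1: C_1 → C_0 sends each edge [p,q] (with p < q) to q − p. For instance
  ∂[1,2] = [2] − [1].
This gives a 3×3 integer matrix of rank 2; reducing to Smith normal form yields diagonal entries (1,1).

Now H_k = ker ∂_k / im ∂_{k+1}, so:

  H_0: rank C_0 − rank ∂_1 = 3 − 2 = 1, and the invariant factors of ∂_1 are all 1, so H_0 = Z.
  H_1: rank ker ∂_1 − rank ∂_2 = (3 − 2) − 0 = 1, and there is no ∂_2, so H_1 = Z.

(K is a triangulation of the circle S^1.)

H_0 = Z,  H_1 = Z.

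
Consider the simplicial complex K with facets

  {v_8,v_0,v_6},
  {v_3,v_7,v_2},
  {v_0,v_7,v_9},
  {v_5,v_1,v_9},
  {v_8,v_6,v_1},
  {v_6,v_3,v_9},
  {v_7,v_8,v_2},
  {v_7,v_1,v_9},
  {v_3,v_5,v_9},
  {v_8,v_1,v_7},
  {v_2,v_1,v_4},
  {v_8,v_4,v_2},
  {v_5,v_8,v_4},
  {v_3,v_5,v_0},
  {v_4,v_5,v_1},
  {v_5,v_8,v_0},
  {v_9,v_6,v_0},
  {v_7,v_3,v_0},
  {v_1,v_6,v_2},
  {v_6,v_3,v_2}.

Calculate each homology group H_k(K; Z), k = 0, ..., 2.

Take the total order v_0 < v_1 < v_2 < v_3 < v_4 < v_5 < v_6 < v_7 < v_8 < v_9 on the vertex set. Then K (dimension 2) consists of the simplices:

  0-simplices (10): [v_0], [v_1], [v_2], [v_3], [v_4], [v_5], [v_6], [v_7], [v_8], [v_9]
  1-simplices (30): (30 of them)
  2-simplices (20): (20 of them)

Hence C_0 ≅ Z^10, C_1 ≅ Z^30, C_2 ≅ Z^20.

The boundary map ∂_1: C_1 → C_0 maps an edge to its endpoints' difference, ∂[p,q] = q − p.
As a 10×30 matrix over Z this has rank 9, with invariant factors (1,1,1,1,1,1,1,1,1).

Boundary ∂_2: C_2 → C_1 maps a triangle to the signed sum of its edges. For instance
  ∂[v_1,v_5,v_9] = [v_5,v_9] − [v_1,v_9] + [v_1,v_5],
  ∂[v_2,v_4,v_8] = [v_4,v_8] − [v_2,v_8] + [v_2,v_4].
As a 30×20 matrix over Z this has rank 20, with invariant factors (1,1,1,1,1,1,1,1,1,1,1,1,1,1,1,1,1,1,1,2).

Computing H_k = (kernel of ∂_k) / (image of ∂_{k+1}):

  H_0: rank C_0 − rank ∂_1 = 10 − 9 = 1, and the invariant factors of ∂_1 are all 1, so H_0 = Z.
  H_1: rank ker ∂_1 − rank ∂_2 = (30 − 9) − 20 = 1, and ∂_2 has invariant factor 2 > 1, so H_1 = Z ⊕ Z/2.
  H_2: rank ker ∂_2 − rank ∂_3 = (20 − 20) − 0 = 0, and there is no ∂_3, so H_2 = 0.

(K is a triangulation of the Klein bottle.)

H_0 ≅ Z,  H_1 ≅ Z ⊕ Z/2,  H_2 = 0.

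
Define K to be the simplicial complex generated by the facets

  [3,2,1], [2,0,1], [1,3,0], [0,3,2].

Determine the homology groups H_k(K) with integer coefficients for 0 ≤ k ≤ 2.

H_0 = Z,  H_1 = 0,  H_2 = Z.

Fix the vertex order 0 < 1 < 2 < 3 and write every simplex with vertices in increasing order. Then dim K = 2 and the simplices of K are:

  0-simplices (4): [0], [1], [2], [3]
  1-simplices (6): [0,1], [0,2], [0,3], [1,2], [1,3], [2,3]
  2-simplices (4): [0,1,2], [0,1,3], [0,2,3], [1,2,3]

so the chain groups are C_0 ≅ Z^4, C_1 ≅ Z^6, C_2 ≅ Z^4.

The boundary map ∂_1: C_1 → C_0 sends each edge [p,q] (with p < q) to q − p.
As a 4×6 matrix over Z this has rank 3, with invariant factors (1,1,1).

The boundary map ∂_2: C_2 → C_1 sends each 2-simplex [p,q,r] to [q,r] − [p,r] + [p,q]. For instance
  ∂[0,1,2] = [1,2] − [0,2] + [0,1],
  ∂[0,1,3] = [1,3] − [0,3] + [0,1].
The 6×4 boundary matrix has rank 3 and Smith normal form diag(1,1,1).

Reading off H_k = ker ∂_k / im ∂_{k+1}:

  H_0: rank C_0 − rank ∂_1 = 4 − 3 = 1, and the invariant factors of ∂_1 are all 1, so H_0 = Z.
  H_1: rank ker ∂_1 − rank ∂_2 = (6 − 3) − 3 = 0, and the invariant factors of ∂_2 are all 1, so H_1 = 0.
  H_2: rank ker ∂_2 − rank ∂_3 = (4 − 3) − 0 = 1, and there is no ∂_3, so H_2 = Z.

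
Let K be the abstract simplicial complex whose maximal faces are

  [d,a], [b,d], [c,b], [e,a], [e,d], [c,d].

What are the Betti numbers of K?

K has 5 vertices, 6 edges.
rank ∂_0 = 0, rank ∂_1 = 4 ⇒ b_0 = 5 − 0 − 4 = 1; all invariant factors of ∂_1 are 1 so no torsion. So H_0 = Z.
rank ∂_1 = 4, rank ∂_2 = 0 ⇒ b_1 = 6 − 4 − 0 = 2. So H_1 = Z^2.

b_0 = 1, b_1 = 2.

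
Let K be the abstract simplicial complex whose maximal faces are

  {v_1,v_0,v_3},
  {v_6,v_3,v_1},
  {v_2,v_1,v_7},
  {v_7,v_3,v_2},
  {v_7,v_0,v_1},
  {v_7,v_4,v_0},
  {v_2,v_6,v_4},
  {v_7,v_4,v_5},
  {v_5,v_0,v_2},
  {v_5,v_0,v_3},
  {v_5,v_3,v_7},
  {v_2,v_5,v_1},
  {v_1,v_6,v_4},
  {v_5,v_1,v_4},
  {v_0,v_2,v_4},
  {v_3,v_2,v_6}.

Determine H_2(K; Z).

H_2 = Z.

K has 8 vertices, 24 edges, 16 triangles.
rank ∂_2 = 15, rank ∂_3 = 0 ⇒ b_2 = 16 − 15 − 0 = 1. So H_2 = Z.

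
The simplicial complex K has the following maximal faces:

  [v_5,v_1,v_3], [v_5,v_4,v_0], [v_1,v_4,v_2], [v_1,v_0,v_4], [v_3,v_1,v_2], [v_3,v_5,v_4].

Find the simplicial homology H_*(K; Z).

H_0 = Z,  H_1 = Z,  H_2 = 0.

Take the total order v_0 < v_1 < v_2 < v_3 < v_4 < v_5 on the vertex set. Then K (dimension 2) consists of the simplices:

  0-simplices (6): [v_0], [v_1], [v_2], [v_3], [v_4], [v_5]
  1-simplices (12): [v_0,v_1], [v_0,v_4], [v_0,v_5], [v_1,v_2], [v_1,v_3], [v_1,v_4], [v_1,v_5], [v_2,v_3], [v_2,v_4], [v_3,v_4], [v_3,v_5], [v_4,v_5]
  2-simplices (6): [v_0,v_1,v_4], [v_0,v_4,v_5], [v_1,v_2,v_3], [v_1,v_2,v_4], [v_1,v_3,v_5], [v_3,v_4,v_5]

Hence C_0 ≅ Z^6, C_1 ≅ Z^12, C_2 ≅ Z^6.

∂_1: C_1 → C_0 is given by ∂[p,q] = [q] − [p]. For instance
  ∂[v_3,v_4] = [v_4] − [v_3].
The resulting 6×12 matrix has rank 5, and its Smith normal form has invariant factors (1,1,1,1,1).

The boundary map ∂_2: C_2 → C_1 acts by ∂[p,q,r] = [q,r] − [p,r] + [p,q]. For instance
  ∂[v_3,v_4,v_5] = [v_4,v_5] − [v_3,v_5] + [v_3,v_4],
  ∂[v_0,v_1,v_4] = [v_1,v_4] − [v_0,v_4] + [v_0,v_1].
The resulting 12×6 matrix has rank 6, and its Smith normal form has invariant factors (1,1,1,1,1,1).

Computing H_k = (kernel of ∂_k) / (image of ∂_{k+1}):

  H_0: rank C_0 − rank ∂_1 = 6 − 5 = 1, and the invariant factors of ∂_1 are all 1, so H_0 ≅ Z.
  H_1: rank ker ∂_1 − rank ∂_2 = (12 − 5) − 6 = 1, and the invariant factors of ∂_2 are all 1, so H_1 ≅ Z.
  H_2: rank ker ∂_2 − rank ∂_3 = (6 − 6) − 0 = 0, and there is no ∂_3, so H_2 ≅ 0.

As a check, the Euler characteristic is 6 − 12 + 6 = 0, which agrees with 1 − 1 + 0 = 0.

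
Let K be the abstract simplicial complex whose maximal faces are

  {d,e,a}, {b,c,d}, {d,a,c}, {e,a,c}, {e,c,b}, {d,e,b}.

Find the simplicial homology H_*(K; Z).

Fix the vertex order a < b < c < d < e and write every simplex with vertices in increasing order. Then dim K = 2 and the simplices of K are:

  0-simplices (5): a, b, c, d, e
  1-simplices (9): ac, ad, ae, bc, bd, be, cd, ce, de
  2-simplices (6): acd, ace, ade, bcd, bce, bde

so the chain groups are C_0 ≅ Z^5, C_1 ≅ Z^9, C_2 ≅ Z^6.

Boundary ∂_1: C_1 → C_0 sends each edge [p,q] (with p < q) to q − p.
The 5×9 boundary matrix has rank 4 and Smith normal form diag(1,1,1,1).

∂_2: C_2 → C_1 maps a triangle to the signed sum of its edges. For instance
  ∂bce = ce − be + bc,
  ∂acd = cd − ad + ac.
This gives a 9×6 integer matrix of rank 5; reducing to Smith normal form yields diagonal entries (1,1,1,1,1).

Now H_k = ker ∂_k / im ∂_{k+1}, so:

  H_0: rank C_0 − rank ∂_1 = 5 − 4 = 1, and the invariant factors of ∂_1 are all 1, so H_0 ≅ Z.
  H_1: rank ker ∂_1 − rank ∂_2 = (9 − 4) − 5 = 0, and the invariant factors of ∂_2 are all 1, so H_1 ≅ 0.
  H_2: rank ker ∂_2 − rank ∂_3 = (6 − 5) − 0 = 1, and there is no ∂_3, so H_2 ≅ Z.

H_0 ≅ Z,  H_1 = 0,  H_2 ≅ Z.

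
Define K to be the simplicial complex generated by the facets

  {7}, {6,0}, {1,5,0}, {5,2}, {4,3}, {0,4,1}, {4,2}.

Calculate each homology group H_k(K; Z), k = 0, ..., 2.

H_0 = Z^2,  H_1 = Z,  H_2 = 0.

Fix the vertex order 0 < 1 < 2 < 3 < 4 < 5 < 6 < 7 and write every simplex with vertices in increasing order. Then dim K = 2 and the simplices of K are:

  0-simplices (8): [0], [1], [2], [3], [4], [5], [6], [7]
  1-simplices (9): [0,1], [0,4], [0,5], [0,6], [1,4], [1,5], [2,4], [2,5], [3,4]
  2-simplices (2): [0,1,4], [0,1,5]

Hence C_0 ≅ Z^8, C_1 ≅ Z^9, C_2 ≅ Z^2.

∂_1: C_1 → C_0 sends each edge [p,q] (with p < q) to q − p. For instance
  ∂[0,4] = [4] − [0].
The 8×9 boundary matrix has rank 6 and Smith normal form diag(1,1,1,1,1,1).

Boundary ∂_2: C_2 → C_1 sends each 2-simplex [p,q,r] to [q,r] − [p,r] + [p,q]. For instance
  ∂[0,1,5] = [1,5] − [0,5] + [0,1],
  ∂[0,1,4] = [1,4] − [0,4] + [0,1].
The 9×2 boundary matrix has rank 2 and Smith normal form diag(1,1).

Reading off H_k = ker ∂_k / im ∂_{k+1}:

  H_0: rank C_0 − rank ∂_1 = 8 − 6 = 2, and the invariant factors of ∂_1 are all 1, so H_0 = Z^2.
  H_1: rank ker ∂_1 − rank ∂_2 = (9 − 6) − 2 = 1, and the invariant factors of ∂_2 are all 1, so H_1 = Z.
  H_2: rank ker ∂_2 − rank ∂_3 = (2 − 2) − 0 = 0, and there is no ∂_3, so H_2 = 0.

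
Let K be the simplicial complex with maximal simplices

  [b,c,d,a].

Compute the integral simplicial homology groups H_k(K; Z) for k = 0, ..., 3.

K has 4 vertices, 6 edges, 4 triangles, 1 3-simplex.
rank ∂_0 = 0, rank ∂_1 = 3 ⇒ b_0 = 4 − 0 − 3 = 1; all invariant factors of ∂_1 are 1 so no torsion. So H_0 ≅ Z.
rank ∂_1 = 3, rank ∂_2 = 3 ⇒ b_1 = 6 − 3 − 3 = 0; all invariant factors of ∂_2 are 1 so no torsion. So H_1 ≅ 0.
rank ∂_2 = 3, rank ∂_3 = 1 ⇒ b_2 = 4 − 3 − 1 = 0; all invariant factors of ∂_3 are 1 so no torsion. So H_2 ≅ 0.
rank ∂_3 = 1, rank ∂_4 = 0 ⇒ b_3 = 1 − 1 − 0 = 0. So H_3 ≅ 0.

H_0 ≅ Z,  H_1 = 0,  H_2 = 0,  H_3 = 0.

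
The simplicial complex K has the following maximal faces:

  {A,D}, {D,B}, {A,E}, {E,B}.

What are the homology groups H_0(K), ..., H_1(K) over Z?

Order the vertices as A < B < D < E. Listing each simplex with vertices in this order, K has dimension 1 with simplices:

  0-simplices (4): A, B, D, E
  1-simplices (4): AD, AE, BD, BE

so the chain groups are C_0 ≅ Z^4, C_1 ≅ Z^4.

Boundary ∂_1: C_1 → C_0 is given by ∂[p,q] = [q] − [p].
As a 4×4 matrix over Z this has rank 3, with invariant factors (1,1,1).

Computing H_k = (kernel of ∂_k) / (image of ∂_{k+1}):

  H_0: rank C_0 − rank ∂_1 = 4 − 3 = 1, and the invariant factors of ∂_1 are all 1, so H_0 ≅ Z.
  H_1: rank ker ∂_1 − rank ∂_2 = (4 − 3) − 0 = 1, and there is no ∂_2, so H_1 ≅ Z.

H_0 = Z,  H_1 = Z.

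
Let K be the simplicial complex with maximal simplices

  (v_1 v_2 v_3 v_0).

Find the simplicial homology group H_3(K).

H_3 = 0.

Fix the vertex order v_0 < v_1 < v_2 < v_3 and write every simplex with vertices in increasing order. Then dim K = 3 and the simplices of K are:

  0-simplices (4): [v_0], [v_1], [v_2], [v_3]
  1-simplices (6): [v_0,v_1], [v_0,v_2], [v_0,v_3], [v_1,v_2], [v_1,v_3], [v_2,v_3]
  2-simplices (4): [v_0,v_1,v_2], [v_0,v_1,v_3], [v_0,v_2,v_3], [v_1,v_2,v_3]
  3-simplices (1): [v_0,v_1,v_2,v_3]

giving chain groups C_0 ≅ Z^4, C_1 ≅ Z^6, C_2 ≅ Z^4, C_3 ≅ Z^1.

∂_1: C_1 → C_0 is given by ∂[p,q] = [q] − [p]. For instance
  ∂[v_1,v_3] = [v_3] − [v_1].
The resulting 4×6 matrix has rank 3, and its Smith normal form has invariant factors (1,1,1).

Boundary ∂_2: C_2 → C_1 sends each 2-simplex [p,q,r] to [q,r] − [p,r] + [p,q]. For instance
  ∂[v_1,v_2,v_3] = [v_2,v_3] − [v_1,v_3] + [v_1,v_2],
  ∂[v_0,v_1,v_3] = [v_1,v_3] − [v_0,v_3] + [v_0,v_1].
The 6×4 boundary matrix has rank 3 and Smith normal form diag(1,1,1).

Boundary ∂_3: C_3 → C_2 sends each 3-simplex σ to the alternating sum Σ_i (−1)^i (σ with its i-th vertex removed). For instance
  ∂[v_0,v_1,v_2,v_3] = [v_1,v_2,v_3] − [v_0,v_2,v_3] + [v_0,v_1,v_3] − [v_0,v_1,v_2].
The 4×1 boundary matrix has rank 1 and Smith normal form diag(1).

Computing H_k = (kernel of ∂_k) / (image of ∂_{k+1}):

  H_3: rank ker ∂_3 − rank ∂_4 = (1 − 1) − 0 = 0, and there is no ∂_4, so H_3 = 0.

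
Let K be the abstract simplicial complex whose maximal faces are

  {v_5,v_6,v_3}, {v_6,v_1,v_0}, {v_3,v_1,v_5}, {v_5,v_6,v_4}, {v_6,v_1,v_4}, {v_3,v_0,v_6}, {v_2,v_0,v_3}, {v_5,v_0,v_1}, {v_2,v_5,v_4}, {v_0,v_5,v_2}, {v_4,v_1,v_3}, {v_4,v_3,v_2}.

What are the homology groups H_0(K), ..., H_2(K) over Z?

H_0 ≅ Z,  H_1 ≅ Z/2Z,  H_2 = 0.

Order the vertices as v_0 < v_1 < v_2 < v_3 < v_4 < v_5 < v_6. Listing each simplex with vertices in this order, K has dimension 2 with simplices:

  0-simplices (7): [v_0], [v_1], [v_2], [v_3], [v_4], [v_5], [v_6]
  1-simplices (18): (18 of them)
  2-simplices (12): (12 of them)

Hence C_0 ≅ Z^7, C_1 ≅ Z^18, C_2 ≅ Z^12.

The boundary map ∂_1: C_1 → C_0 sends each edge [p,q] (with p < q) to q − p. For instance
  ∂[v_0,v_2] = [v_2] − [v_0].
As a 7×18 matrix over Z this has rank 6, with invariant factors (1,1,1,1,1,1).

Boundary ∂_2: C_2 → C_1 sends each 2-simplex [p,q,r] to [q,r] − [p,r] + [p,q]. For instance
  ∂[v_0,v_1,v_5] = [v_1,v_5] − [v_0,v_5] + [v_0,v_1],
  ∂[v_2,v_4,v_5] = [v_4,v_5] − [v_2,v_5] + [v_2,v_4].
As a 18×12 matrix over Z this has rank 12, with invariant factors (1,1,1,1,1,1,1,1,1,1,1,2).

Now H_k = ker ∂_k / im ∂_{k+1}, so:

  H_0: rank C_0 − rank ∂_1 = 7 − 6 = 1, and the invariant factors of ∂_1 are all 1, so H_0 = Z.
  H_1: rank ker ∂_1 − rank ∂_2 = (18 − 6) − 12 = 0, and ∂_2 has invariant factor 2 > 1, so H_1 = Z/2Z.
  H_2: rank ker ∂_2 − rank ∂_3 = (12 − 12) − 0 = 0, and there is no ∂_3, so H_2 = 0.

As a check, the Euler characteristic is 7 − 18 + 12 = 1, which agrees with 1 − 0 + 0 = 1.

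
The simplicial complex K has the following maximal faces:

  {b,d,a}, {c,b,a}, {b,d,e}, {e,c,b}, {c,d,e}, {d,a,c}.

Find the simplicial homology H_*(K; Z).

H_0 = Z,  H_1 = 0,  H_2 = Z.

We work with the vertex ordering a < b < c < d < e. The simplices of K, each written with vertices in increasing order, are:

  0-simplices (5): a, b, c, d, e
  1-simplices (9): ab, ac, ad, bc, bd, be, cd, ce, de
  2-simplices (6): abc, abd, acd, bce, bde, cde

giving chain groups C_0 ≅ Z^5, C_1 ≅ Z^9, C_2 ≅ Z^6.

Boundary ∂_1: C_1 → C_0 maps an edge to its endpoints' difference, ∂[p,q] = q − p.
This gives a 5×9 integer matrix of rank 4; reducing to Smith normal form yields diagonal entries (1,1,1,1).

Boundary ∂_2: C_2 → C_1 sends each 2-simplex [p,q,r] to [q,r] − [p,r] + [p,q]. For instance
  ∂cde = de − ce + cd,
  ∂bce = ce − be + bc.
The 9×6 boundary matrix has rank 5 and Smith normal form diag(1,1,1,1,1).

Reading off H_k = ker ∂_k / im ∂_{k+1}:

  H_0: rank C_0 − rank ∂_1 = 5 − 4 = 1, and the invariant factors of ∂_1 are all 1, so H_0 ≅ Z.
  H_1: rank ker ∂_1 − rank ∂_2 = (9 − 4) − 5 = 0, and the invariant factors of ∂_2 are all 1, so H_1 ≅ 0.
  H_2: rank ker ∂_2 − rank ∂_3 = (6 − 5) − 0 = 1, and there is no ∂_3, so H_2 ≅ Z.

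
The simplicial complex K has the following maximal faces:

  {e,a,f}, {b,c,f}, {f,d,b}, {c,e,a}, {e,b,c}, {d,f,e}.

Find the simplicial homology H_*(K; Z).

Fix the vertex order a < b < c < d < e < f and write every simplex with vertices in increasing order. Then dim K = 2 and the simplices of K are:

  0-simplices (6): a, b, c, d, e, f
  1-simplices (12): ac, ae, af, bc, bd, be, bf, ce, cf, de, df, ef
  2-simplices (6): ace, aef, bce, bcf, bdf, def

Hence C_0 ≅ Z^6, C_1 ≅ Z^12, C_2 ≅ Z^6.

Boundary ∂_1: C_1 → C_0 is given by ∂[p,q] = [q] − [p].
The 6×12 boundary matrix has rank 5 and Smith normal form diag(1,1,1,1,1).

Boundary ∂_2: C_2 → C_1 acts by ∂[p,q,r] = [q,r] − [p,r] + [p,q]. For instance
  ∂bcf = cf − bf + bc,
  ∂def = ef − df + de.
As a 12×6 matrix over Z this has rank 6, with invariant factors (1,1,1,1,1,1).

From H_k ≅ ker(∂_k) / im(∂_{k+1}) we obtain:

  H_0: rank C_0 − rank ∂_1 = 6 − 5 = 1, and the invariant factors of ∂_1 are all 1, so H_0 = Z.
  H_1: rank ker ∂_1 − rank ∂_2 = (12 − 5) − 6 = 1, and the invariant factors of ∂_2 are all 1, so H_1 = Z.
  H_2: rank ker ∂_2 − rank ∂_3 = (6 − 6) − 0 = 0, and there is no ∂_3, so H_2 = 0.

As a check, the Euler characteristic is 6 − 12 + 6 = 0, which agrees with 1 − 1 + 0 = 0.

H_0 ≅ Z,  H_1 ≅ Z,  H_2 = 0.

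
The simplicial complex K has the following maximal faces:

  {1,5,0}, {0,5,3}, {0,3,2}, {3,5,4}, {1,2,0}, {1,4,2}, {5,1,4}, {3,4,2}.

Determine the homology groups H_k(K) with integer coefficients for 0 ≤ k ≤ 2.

H_0 = Z,  H_1 = 0,  H_2 = Z.

We work with the vertex ordering 0 < 1 < 2 < 3 < 4 < 5. The simplices of K, each written with vertices in increasing order, are:

  0-simplices (6): [0], [1], [2], [3], [4], [5]
  1-simplices (12): [0,1], [0,2], [0,3], [0,5], [1,2], [1,4], [1,5], [2,3], [2,4], [3,4], [3,5], [4,5]
  2-simplices (8): [0,1,2], [0,1,5], [0,2,3], [0,3,5], [1,2,4], [1,4,5], [2,3,4], [3,4,5]

giving chain groups C_0 ≅ Z^6, C_1 ≅ Z^12, C_2 ≅ Z^8.

The boundary map ∂_1: C_1 → C_0 is given by ∂[p,q] = [q] − [p].
This gives a 6×12 integer matrix of rank 5; reducing to Smith normal form yields diagonal entries (1,1,1,1,1).

Boundary ∂_2: C_2 → C_1 sends each 2-simplex [p,q,r] to [q,r] − [p,r] + [p,q]. For instance
  ∂[0,3,5] = [3,5] − [0,5] + [0,3],
  ∂[2,3,4] = [3,4] − [2,4] + [2,3].
The resulting 12×8 matrix has rank 7, and its Smith normal form has invariant factors (1,1,1,1,1,1,1).

Now H_k = ker ∂_k / im ∂_{k+1}, so:

  H_0: rank C_0 − rank ∂_1 = 6 − 5 = 1, and the invariant factors of ∂_1 are all 1, so H_0 ≅ Z.
  H_1: rank ker ∂_1 − rank ∂_2 = (12 − 5) − 7 = 0, and the invariant factors of ∂_2 are all 1, so H_1 ≅ 0.
  H_2: rank ker ∂_2 − rank ∂_3 = (8 − 7) − 0 = 1, and there is no ∂_3, so H_2 ≅ Z.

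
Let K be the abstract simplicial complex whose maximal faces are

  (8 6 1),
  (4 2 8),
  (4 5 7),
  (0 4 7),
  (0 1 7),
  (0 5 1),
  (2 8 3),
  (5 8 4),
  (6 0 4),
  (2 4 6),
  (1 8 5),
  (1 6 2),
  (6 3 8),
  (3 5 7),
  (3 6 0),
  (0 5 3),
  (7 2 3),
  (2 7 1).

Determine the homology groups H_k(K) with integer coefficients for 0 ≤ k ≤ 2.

H_0 = Z,  H_1 = Z ⊕ Z/2Z,  H_2 = 0.

Take the total order 0 < 1 < 2 < 3 < 4 < 5 < 6 < 7 < 8 on the vertex set. Then K (dimension 2) consists of the simplices:

  0-simplices (9): [0], [1], [2], [3], [4], [5], [6], [7], [8]
  1-simplices (27): (27 of them)
  2-simplices (18): [0,1,5], [0,1,7], [0,3,5], [0,3,6], [0,4,6], [0,4,7], [1,2,6], [1,2,7], [1,5,8], [1,6,8], [2,3,7], [2,3,8], [2,4,6], [2,4,8], [3,5,7], [3,6,8], [4,5,7], [4,5,8]

giving chain groups C_0 ≅ Z^9, C_1 ≅ Z^27, C_2 ≅ Z^18.

Boundary ∂_1: C_1 → C_0 sends each edge [p,q] (with p < q) to q − p. For instance
  ∂[3,5] = [5] − [3].
This gives a 9×27 integer matrix of rank 8; reducing to Smith normal form yields diagonal entries (1,1,1,1,1,1,1,1).

Boundary ∂_2: C_2 → C_1 maps a triangle to the signed sum of its edges. For instance
  ∂[0,1,7] = [1,7] − [0,7] + [0,1],
  ∂[0,4,7] = [4,7] − [0,7] + [0,4].
This gives a 27×18 integer matrix of rank 18; reducing to Smith normal form yields diagonal entries (1,1,1,1,1,1,1,1,1,1,1,1,1,1,1,1,1,2).

Computing H_k = (kernel of ∂_k) / (image of ∂_{k+1}):

  H_0: rank C_0 − rank ∂_1 = 9 − 8 = 1, and the invariant factors of ∂_1 are all 1, so H_0 = Z.
  H_1: rank ker ∂_1 − rank ∂_2 = (27 − 8) − 18 = 1, and ∂_2 has invariant factor 2 > 1, so H_1 = Z ⊕ Z/2Z.
  H_2: rank ker ∂_2 − rank ∂_3 = (18 − 18) − 0 = 0, and there is no ∂_3, so H_2 = 0.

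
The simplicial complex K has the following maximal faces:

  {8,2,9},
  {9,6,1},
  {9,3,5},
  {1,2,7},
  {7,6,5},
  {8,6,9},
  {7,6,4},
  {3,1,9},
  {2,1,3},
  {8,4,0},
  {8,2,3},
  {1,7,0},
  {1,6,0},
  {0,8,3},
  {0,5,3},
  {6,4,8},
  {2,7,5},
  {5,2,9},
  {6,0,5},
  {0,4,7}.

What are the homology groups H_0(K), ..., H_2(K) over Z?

H_0 = Z,  H_1 = Z ⊕ Z/2Z,  H_2 = 0.

Take the total order 0 < 1 < 2 < 3 < 4 < 5 < 6 < 7 < 8 < 9 on the vertex set. Then K (dimension 2) consists of the simplices:

  0-simplices (10): [0], [1], [2], [3], [4], [5], [6], [7], [8], [9]
  1-simplices (30): (30 of them)
  2-simplices (20): (20 of them)

giving chain groups C_0 ≅ Z^10, C_1 ≅ Z^30, C_2 ≅ Z^20.

Boundary ∂_1: C_1 → C_0 sends each edge [p,q] (with p < q) to q − p. For instance
  ∂[4,7] = [7] − [4].
The resulting 10×30 matrix has rank 9, and its Smith normal form has invariant factors (1,1,1,1,1,1,1,1,1).

Boundary ∂_2: C_2 → C_1 maps a triangle to the signed sum of its edges. For instance
  ∂[1,6,9] = [6,9] − [1,9] + [1,6],
  ∂[0,1,6] = [1,6] − [0,6] + [0,1].
This gives a 30×20 integer matrix of rank 20; reducing to Smith normal form yields diagonal entries (1,1,1,1,1,1,1,1,1,1,1,1,1,1,1,1,1,1,1,2).

From H_k ≅ ker(∂_k) / im(∂_{k+1}) we obtain:

  H_0: rank C_0 − rank ∂_1 = 10 − 9 = 1, and the invariant factors of ∂_1 are all 1, so H_0 ≅ Z.
  H_1: rank ker ∂_1 − rank ∂_2 = (30 − 9) − 20 = 1, and ∂_2 has invariant factor 2 > 1, so H_1 ≅ Z ⊕ Z/2Z.
  H_2: rank ker ∂_2 − rank ∂_3 = (20 − 20) − 0 = 0, and there is no ∂_3, so H_2 ≅ 0.

As a check, the Euler characteristic is 10 − 30 + 20 = 0, which agrees with 1 − 1 + 0 = 0.
(K is a triangulation of the Klein bottle.)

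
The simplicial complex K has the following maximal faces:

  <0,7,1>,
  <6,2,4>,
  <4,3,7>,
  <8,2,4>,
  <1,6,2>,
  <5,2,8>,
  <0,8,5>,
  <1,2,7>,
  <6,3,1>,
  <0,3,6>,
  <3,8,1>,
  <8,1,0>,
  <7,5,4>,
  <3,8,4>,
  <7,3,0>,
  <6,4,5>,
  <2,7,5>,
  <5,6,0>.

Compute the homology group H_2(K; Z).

H_2 ≅ 0.

K has 9 vertices, 27 edges, 18 triangles.
rank ∂_2 = 18, rank ∂_3 = 0 ⇒ b_2 = 18 − 18 − 0 = 0. So H_2 = 0.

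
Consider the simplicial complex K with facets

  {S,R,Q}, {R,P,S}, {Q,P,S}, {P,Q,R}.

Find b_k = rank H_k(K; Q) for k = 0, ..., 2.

We work with the vertex ordering P < Q < R < S. The simplices of K, each written with vertices in increasing order, are:

  0-simplices (4): P, Q, R, S
  1-simplices (6): PQ, PR, PS, QR, QS, RS
  2-simplices (4): PQR, PQS, PRS, QRS

Hence C_0 ≅ Z^4, C_1 ≅ Z^6, C_2 ≅ Z^4.

The boundary map ∂_1: C_1 → C_0 maps an edge to its endpoints' difference, ∂[p,q] = q − p. For instance
  ∂QS = S − Q.
The resulting 4×6 matrix has rank 3, and its Smith normal form has invariant factors (1,1,1).

The boundary map ∂_2: C_2 → C_1 sends each 2-simplex [p,q,r] to [q,r] − [p,r] + [p,q]. For instance
  ∂PQS = QS − PS + PQ,
  ∂QRS = RS − QS + QR.
This gives a 6×4 integer matrix of rank 3; reducing to Smith normal form yields diagonal entries (1,1,1).

Reading off H_k = ker ∂_k / im ∂_{k+1}:

  H_0: rank C_0 − rank ∂_1 = 4 − 3 = 1, and the invariant factors of ∂_1 are all 1, so H_0 = Z.
  H_1: rank ker ∂_1 − rank ∂_2 = (6 − 3) − 3 = 0, and the invariant factors of ∂_2 are all 1, so H_1 = 0.
  H_2: rank ker ∂_2 − rank ∂_3 = (4 − 3) − 0 = 1, and there is no ∂_3, so H_2 = Z.

Hence the Betti numbers are b_0 = 1, b_1 = 0, b_2 = 1.

b_0 = 1, b_1 = 0, b_2 = 1.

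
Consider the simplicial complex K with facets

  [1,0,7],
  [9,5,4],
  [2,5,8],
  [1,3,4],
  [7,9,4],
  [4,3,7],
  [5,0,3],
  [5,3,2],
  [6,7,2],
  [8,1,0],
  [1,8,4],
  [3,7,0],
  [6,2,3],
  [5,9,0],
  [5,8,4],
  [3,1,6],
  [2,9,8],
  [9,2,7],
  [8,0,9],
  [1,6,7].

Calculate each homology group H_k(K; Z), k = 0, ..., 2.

H_0 = Z,  H_1 = Z ⊕ Z/2Z,  H_2 = 0.

Take the total order 0 < 1 < 2 < 3 < 4 < 5 < 6 < 7 < 8 < 9 on the vertex set. Then K (dimension 2) consists of the simplices:

  0-simplices (10): [0], [1], [2], [3], [4], [5], [6], [7], [8], [9]
  1-simplices (30): (30 of them)
  2-simplices (20): (20 of them)

giving chain groups C_0 ≅ Z^10, C_1 ≅ Z^30, C_2 ≅ Z^20.

The boundary map ∂_1: C_1 → C_0 is given by ∂[p,q] = [q] − [p]. For instance
  ∂[0,5] = [5] − [0].
The 10×30 boundary matrix has rank 9 and Smith normal form diag(1,1,1,1,1,1,1,1,1).

∂_2: C_2 → C_1 acts by ∂[p,q,r] = [q,r] − [p,r] + [p,q]. For instance
  ∂[0,3,7] = [3,7] − [0,7] + [0,3],
  ∂[0,3,5] = [3,5] − [0,5] + [0,3].
As a 30×20 matrix over Z this has rank 20, with invariant factors (1,1,1,1,1,1,1,1,1,1,1,1,1,1,1,1,1,1,1,2).

Now H_k = ker ∂_k / im ∂_{k+1}, so:

  H_0: rank C_0 − rank ∂_1 = 10 − 9 = 1, and the invariant factors of ∂_1 are all 1, so H_0 ≅ Z.
  H_1: rank ker ∂_1 − rank ∂_2 = (30 − 9) − 20 = 1, and ∂_2 has invariant factor 2 > 1, so H_1 ≅ Z ⊕ Z/2Z.
  H_2: rank ker ∂_2 − rank ∂_3 = (20 − 20) − 0 = 0, and there is no ∂_3, so H_2 ≅ 0.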